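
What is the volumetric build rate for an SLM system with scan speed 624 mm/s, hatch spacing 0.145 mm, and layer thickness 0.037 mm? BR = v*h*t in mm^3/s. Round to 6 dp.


Rate = 624 * 0.145 * 0.037 = 3.34776 mm^3/s


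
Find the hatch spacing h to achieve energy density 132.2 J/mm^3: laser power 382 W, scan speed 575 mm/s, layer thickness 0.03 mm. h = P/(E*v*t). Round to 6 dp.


h = 382 / (132.2*575*0.03) = 0.167511 mm


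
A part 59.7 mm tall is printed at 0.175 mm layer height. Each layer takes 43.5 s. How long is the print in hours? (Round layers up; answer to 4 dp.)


Layers = ceil(59.7/0.175) = 342
t = 342 * 43.5 / 3600 = 4.1325 hrs


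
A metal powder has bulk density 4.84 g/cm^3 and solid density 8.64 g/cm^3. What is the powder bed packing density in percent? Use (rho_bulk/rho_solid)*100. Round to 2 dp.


Packing = (4.84/8.64)*100 = 56.02 %


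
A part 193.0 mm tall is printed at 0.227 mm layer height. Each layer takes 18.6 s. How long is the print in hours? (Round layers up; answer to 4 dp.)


Layers = ceil(193.0/0.227) = 851
t = 851 * 18.6 / 3600 = 4.3968 hrs


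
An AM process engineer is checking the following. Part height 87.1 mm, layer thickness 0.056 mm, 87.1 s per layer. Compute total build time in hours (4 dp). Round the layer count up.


Layers = ceil(87.1/0.056) = 1556
t = 1556 * 87.1 / 3600 = 37.6466 hrs


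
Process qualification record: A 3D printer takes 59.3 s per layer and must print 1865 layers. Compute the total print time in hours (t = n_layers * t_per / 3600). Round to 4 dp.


t = 1865 * 59.3 / 3600 = 30.7207 hrs


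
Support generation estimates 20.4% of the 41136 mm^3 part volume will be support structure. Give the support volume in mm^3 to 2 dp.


V_support = 41136 * 0.204 = 8391.74 mm^3


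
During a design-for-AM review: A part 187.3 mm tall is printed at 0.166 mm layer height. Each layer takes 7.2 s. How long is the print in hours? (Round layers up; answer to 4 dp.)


Layers = ceil(187.3/0.166) = 1129
t = 1129 * 7.2 / 3600 = 2.258 hrs


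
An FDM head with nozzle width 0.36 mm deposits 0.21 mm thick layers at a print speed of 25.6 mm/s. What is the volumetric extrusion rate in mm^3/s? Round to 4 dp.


Rate = 0.36 * 0.21 * 25.6 = 1.9354 mm^3/s


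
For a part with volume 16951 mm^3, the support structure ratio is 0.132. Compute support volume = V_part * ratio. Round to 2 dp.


V_support = 16951 * 0.132 = 2237.53 mm^3


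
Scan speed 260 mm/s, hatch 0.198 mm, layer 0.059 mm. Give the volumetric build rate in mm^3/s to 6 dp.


Rate = 260 * 0.198 * 0.059 = 3.03732 mm^3/s


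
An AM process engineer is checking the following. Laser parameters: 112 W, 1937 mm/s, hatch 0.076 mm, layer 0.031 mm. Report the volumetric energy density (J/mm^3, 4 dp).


E = 112 / (1937*0.076*0.031) = 24.5422 J/mm^3


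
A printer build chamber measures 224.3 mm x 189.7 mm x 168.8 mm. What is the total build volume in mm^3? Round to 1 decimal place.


V = 224.3 * 189.7 * 168.8 = 7182391.0 mm^3


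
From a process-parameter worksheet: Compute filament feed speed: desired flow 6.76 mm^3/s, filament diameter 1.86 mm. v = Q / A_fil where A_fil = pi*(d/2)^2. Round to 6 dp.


A = pi*(1.86/2)^2 = 2.717163
v = 6.76 / 2.717163 = 2.487889 mm/s


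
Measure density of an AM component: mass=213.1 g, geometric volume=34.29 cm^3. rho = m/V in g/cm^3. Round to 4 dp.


rho = 213.1 / 34.29 = 6.2146 g/cm^3


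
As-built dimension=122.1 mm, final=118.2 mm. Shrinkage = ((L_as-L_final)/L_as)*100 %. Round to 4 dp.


Shrinkage = ((122.1-118.2)/122.1)*100 = 3.1941 %


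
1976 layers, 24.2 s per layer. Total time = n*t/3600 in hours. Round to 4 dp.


t = 1976 * 24.2 / 3600 = 13.2831 hrs


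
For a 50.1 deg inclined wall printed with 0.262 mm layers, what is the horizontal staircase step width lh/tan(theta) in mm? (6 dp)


step = 0.262 / tan(50.1) = 0.219066 mm


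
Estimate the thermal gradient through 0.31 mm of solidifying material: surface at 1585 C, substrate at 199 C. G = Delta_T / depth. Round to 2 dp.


G = (1585-199)/0.31 = 4470.97 C/mm


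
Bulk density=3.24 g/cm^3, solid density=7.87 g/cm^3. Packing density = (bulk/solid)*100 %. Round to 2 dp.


Packing = (3.24/7.87)*100 = 41.17 %


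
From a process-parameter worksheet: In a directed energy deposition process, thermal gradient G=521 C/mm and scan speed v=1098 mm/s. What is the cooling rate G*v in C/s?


CR = 521 * 1098 = 572058 C/s


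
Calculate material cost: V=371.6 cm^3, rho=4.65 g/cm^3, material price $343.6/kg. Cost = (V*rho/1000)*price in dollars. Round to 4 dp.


Mass = 371.6*4.65/1000 = 1.72794 kg
Cost = 1.72794 * 343.6 = 593.7202 $


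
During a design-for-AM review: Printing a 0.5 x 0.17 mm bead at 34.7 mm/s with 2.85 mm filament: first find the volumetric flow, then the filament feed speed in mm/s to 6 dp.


Q = 0.5 * 0.17 * 34.7 = 2.9495 mm^3/s
A_fil = pi*(2.85/2)^2 = 6.37939658 mm^2
v_feed = 2.9495 / 6.37939658 = 0.462348 mm/s


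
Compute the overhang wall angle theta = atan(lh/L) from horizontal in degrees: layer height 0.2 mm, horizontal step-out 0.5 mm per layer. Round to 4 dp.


angle = atan(0.2/0.5) = 21.8014 degrees


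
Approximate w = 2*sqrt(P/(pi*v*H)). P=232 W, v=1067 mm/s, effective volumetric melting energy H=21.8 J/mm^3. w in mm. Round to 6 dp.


w = 2*sqrt(232/(pi*1067*21.8)) = 0.112691 mm


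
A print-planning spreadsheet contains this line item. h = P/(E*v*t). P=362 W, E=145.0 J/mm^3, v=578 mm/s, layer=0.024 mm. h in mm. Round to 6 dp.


h = 362 / (145.0*578*0.024) = 0.179971 mm


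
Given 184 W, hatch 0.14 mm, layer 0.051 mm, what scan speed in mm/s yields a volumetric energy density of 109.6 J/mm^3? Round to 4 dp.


v = 184 / (109.6*0.14*0.051) = 235.1305 mm/s


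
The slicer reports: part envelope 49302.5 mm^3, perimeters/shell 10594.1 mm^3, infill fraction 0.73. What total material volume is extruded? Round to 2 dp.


V_infill = (49302.5 - 10594.1) * 0.73 = 28257.13
V_total = 10594.1 + 28257.13 = 38851.23 mm^3


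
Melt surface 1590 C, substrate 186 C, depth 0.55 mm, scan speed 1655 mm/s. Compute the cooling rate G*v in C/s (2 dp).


G = (1590-186)/0.55 = 2552.72727273 C/mm
CR = 2552.72727273 * 1655 = 4224763.64 C/s


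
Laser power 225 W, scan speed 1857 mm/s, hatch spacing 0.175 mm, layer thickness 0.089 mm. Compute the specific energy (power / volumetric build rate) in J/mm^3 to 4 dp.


Build rate = 1857 * 0.175 * 0.089 = 28.922775 mm^3/s
SE = 225 / 28.922775 = 7.7793 J/mm^3


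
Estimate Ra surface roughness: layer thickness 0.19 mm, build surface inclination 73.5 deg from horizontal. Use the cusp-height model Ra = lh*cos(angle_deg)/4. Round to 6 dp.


Ra = 0.19 * cos(73.5) / 4 = 0.013491 mm


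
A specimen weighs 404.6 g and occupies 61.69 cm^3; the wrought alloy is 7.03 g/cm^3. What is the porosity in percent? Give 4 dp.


rho_part = 404.6 / 61.69 = 6.55859945 g/cm^3
Porosity = (1 - 6.55859945/7.03)*100 = 6.7056 %


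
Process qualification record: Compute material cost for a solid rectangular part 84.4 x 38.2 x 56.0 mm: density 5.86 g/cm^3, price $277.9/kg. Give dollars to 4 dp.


V = 84.4 * 38.2 * 56.0 = 180548.48 mm^3 = 180.54848 cm^3
Mass = 180.54848 * 5.86 / 1000 = 1.05801409 kg
Cost = 1.05801409 * 277.9 = 294.0221 $


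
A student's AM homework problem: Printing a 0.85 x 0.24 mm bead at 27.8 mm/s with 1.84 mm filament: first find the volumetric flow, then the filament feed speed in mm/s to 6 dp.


Q = 0.85 * 0.24 * 27.8 = 5.6712 mm^3/s
A_fil = pi*(1.84/2)^2 = 2.65904402 mm^2
v_feed = 5.6712 / 2.65904402 = 2.132797 mm/s


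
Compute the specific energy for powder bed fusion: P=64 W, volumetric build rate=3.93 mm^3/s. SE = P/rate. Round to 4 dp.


SE = 64 / 3.93 = 16.285 J/mm^3


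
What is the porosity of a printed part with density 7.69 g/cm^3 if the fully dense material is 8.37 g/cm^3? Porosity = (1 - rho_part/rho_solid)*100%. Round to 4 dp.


Porosity = (1-7.69/8.37)*100 = 8.1243 %


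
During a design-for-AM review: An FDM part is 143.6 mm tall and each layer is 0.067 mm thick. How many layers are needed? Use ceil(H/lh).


Layers = ceil(143.6/0.067) = 2144


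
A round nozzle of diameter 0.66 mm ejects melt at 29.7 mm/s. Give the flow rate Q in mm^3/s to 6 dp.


A = pi*(0.66/2)^2 = 0.34211944 mm^2
Q = 0.34211944 * 29.7 = 10.160947 mm^3/s


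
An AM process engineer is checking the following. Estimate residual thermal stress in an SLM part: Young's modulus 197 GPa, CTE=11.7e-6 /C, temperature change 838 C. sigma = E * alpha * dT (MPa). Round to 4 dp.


sigma = 197*1000 * 11.7e-6 * 838 = 1931.5062 MPa


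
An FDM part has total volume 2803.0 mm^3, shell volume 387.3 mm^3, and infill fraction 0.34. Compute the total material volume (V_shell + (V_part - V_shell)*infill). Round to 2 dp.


V_infill = (2803.0 - 387.3) * 0.34 = 821.34
V_total = 387.3 + 821.34 = 1208.64 mm^3


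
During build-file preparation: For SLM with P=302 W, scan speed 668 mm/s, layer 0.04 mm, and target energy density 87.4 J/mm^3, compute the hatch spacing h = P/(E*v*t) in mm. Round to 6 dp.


h = 302 / (87.4*668*0.04) = 0.129318 mm


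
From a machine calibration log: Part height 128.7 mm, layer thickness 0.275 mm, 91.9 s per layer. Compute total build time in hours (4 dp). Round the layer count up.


Layers = ceil(128.7/0.275) = 468
t = 468 * 91.9 / 3600 = 11.947 hrs


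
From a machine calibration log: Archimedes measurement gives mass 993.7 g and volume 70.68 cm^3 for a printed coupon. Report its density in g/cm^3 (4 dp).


rho = 993.7 / 70.68 = 14.0591 g/cm^3


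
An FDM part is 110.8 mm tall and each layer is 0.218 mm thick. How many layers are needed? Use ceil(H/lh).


Layers = ceil(110.8/0.218) = 509


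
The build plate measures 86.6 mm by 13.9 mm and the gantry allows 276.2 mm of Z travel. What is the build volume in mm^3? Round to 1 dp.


V = 86.6 * 13.9 * 276.2 = 332473.0 mm^3


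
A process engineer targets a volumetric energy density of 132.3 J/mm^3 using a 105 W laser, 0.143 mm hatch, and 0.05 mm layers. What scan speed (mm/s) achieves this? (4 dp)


v = 105 / (132.3*0.143*0.05) = 111.0001 mm/s


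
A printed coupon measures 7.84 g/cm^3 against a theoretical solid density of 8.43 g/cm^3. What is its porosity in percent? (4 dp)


Porosity = (1-7.84/8.43)*100 = 6.9988 %


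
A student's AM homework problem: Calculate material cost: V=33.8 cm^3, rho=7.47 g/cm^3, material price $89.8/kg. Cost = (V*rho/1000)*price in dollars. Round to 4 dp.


Mass = 33.8*7.47/1000 = 0.252486 kg
Cost = 0.252486 * 89.8 = 22.6732 $


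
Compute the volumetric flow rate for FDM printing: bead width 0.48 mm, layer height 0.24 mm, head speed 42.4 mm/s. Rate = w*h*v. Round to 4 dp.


Rate = 0.48 * 0.24 * 42.4 = 4.8845 mm^3/s


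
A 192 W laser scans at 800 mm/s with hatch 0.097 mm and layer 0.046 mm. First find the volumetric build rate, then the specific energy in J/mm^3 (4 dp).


Build rate = 800 * 0.097 * 0.046 = 3.5696 mm^3/s
SE = 192 / 3.5696 = 53.7875 J/mm^3


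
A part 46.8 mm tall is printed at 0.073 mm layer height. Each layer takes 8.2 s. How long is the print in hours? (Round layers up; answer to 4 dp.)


Layers = ceil(46.8/0.073) = 642
t = 642 * 8.2 / 3600 = 1.4623 hrs


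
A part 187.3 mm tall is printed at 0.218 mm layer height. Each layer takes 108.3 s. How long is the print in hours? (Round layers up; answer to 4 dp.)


Layers = ceil(187.3/0.218) = 860
t = 860 * 108.3 / 3600 = 25.8717 hrs


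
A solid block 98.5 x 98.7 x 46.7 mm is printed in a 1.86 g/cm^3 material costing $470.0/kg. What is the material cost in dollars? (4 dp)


V = 98.5 * 98.7 * 46.7 = 454015.065 mm^3 = 454.015065 cm^3
Mass = 454.015065 * 1.86 / 1000 = 0.84446802 kg
Cost = 0.84446802 * 470.0 = 396.9 $


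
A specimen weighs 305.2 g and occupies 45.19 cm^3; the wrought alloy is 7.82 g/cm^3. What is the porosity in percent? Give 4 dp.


rho_part = 305.2 / 45.19 = 6.75370657 g/cm^3
Porosity = (1 - 6.75370657/7.82)*100 = 13.6355 %


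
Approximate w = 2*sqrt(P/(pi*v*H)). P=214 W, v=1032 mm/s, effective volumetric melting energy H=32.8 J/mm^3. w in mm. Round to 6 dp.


w = 2*sqrt(214/(pi*1032*32.8)) = 0.089719 mm


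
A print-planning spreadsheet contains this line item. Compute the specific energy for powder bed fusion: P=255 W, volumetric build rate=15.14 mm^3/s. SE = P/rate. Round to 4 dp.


SE = 255 / 15.14 = 16.8428 J/mm^3


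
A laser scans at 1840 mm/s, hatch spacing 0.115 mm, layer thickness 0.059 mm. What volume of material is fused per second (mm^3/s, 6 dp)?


Rate = 1840 * 0.115 * 0.059 = 12.4844 mm^3/s


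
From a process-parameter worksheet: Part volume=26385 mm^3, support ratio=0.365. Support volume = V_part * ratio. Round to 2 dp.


V_support = 26385 * 0.365 = 9630.53 mm^3


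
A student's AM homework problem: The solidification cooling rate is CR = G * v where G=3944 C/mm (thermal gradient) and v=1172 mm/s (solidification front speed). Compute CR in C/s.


CR = 3944 * 1172 = 4622368 C/s


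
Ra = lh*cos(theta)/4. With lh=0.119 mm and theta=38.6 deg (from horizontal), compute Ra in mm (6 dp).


Ra = 0.119 * cos(38.6) / 4 = 0.02325 mm


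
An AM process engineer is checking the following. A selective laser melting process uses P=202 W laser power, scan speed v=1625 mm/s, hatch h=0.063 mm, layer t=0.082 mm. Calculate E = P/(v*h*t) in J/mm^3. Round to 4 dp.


E = 202 / (1625*0.063*0.082) = 24.0627 J/mm^3


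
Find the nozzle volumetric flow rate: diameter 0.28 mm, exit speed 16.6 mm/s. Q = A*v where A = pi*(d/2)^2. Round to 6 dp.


A = pi*(0.28/2)^2 = 0.06157522 mm^2
Q = 0.06157522 * 16.6 = 1.022149 mm^3/s


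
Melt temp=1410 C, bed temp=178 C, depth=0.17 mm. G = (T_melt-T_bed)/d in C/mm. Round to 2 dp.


G = (1410-178)/0.17 = 7247.06 C/mm


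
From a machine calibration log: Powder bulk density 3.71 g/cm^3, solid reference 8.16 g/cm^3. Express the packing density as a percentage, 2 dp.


Packing = (3.71/8.16)*100 = 45.47 %


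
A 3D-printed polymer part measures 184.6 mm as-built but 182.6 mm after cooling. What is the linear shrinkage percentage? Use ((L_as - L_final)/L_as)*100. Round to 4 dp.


Shrinkage = ((184.6-182.6)/184.6)*100 = 1.0834 %


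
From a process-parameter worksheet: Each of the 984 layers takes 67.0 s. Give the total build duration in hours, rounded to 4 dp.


t = 984 * 67.0 / 3600 = 18.3133 hrs


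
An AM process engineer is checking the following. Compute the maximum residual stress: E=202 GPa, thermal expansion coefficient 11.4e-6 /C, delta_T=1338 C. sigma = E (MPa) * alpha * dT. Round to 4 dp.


sigma = 202*1000 * 11.4e-6 * 1338 = 3081.1464 MPa


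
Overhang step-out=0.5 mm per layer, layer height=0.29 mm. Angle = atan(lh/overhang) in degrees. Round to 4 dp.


angle = atan(0.29/0.5) = 30.1137 degrees


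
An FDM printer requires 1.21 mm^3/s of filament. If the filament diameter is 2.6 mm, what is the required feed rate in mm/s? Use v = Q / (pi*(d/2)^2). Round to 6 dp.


A = pi*(2.6/2)^2 = 5.309292
v = 1.21 / 5.309292 = 0.227902 mm/s


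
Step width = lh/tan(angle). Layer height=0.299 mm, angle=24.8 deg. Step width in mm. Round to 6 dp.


step = 0.299 / tan(24.8) = 0.647095 mm


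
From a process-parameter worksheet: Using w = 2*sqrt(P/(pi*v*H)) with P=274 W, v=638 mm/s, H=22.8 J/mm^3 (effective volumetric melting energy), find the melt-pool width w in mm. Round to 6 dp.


w = 2*sqrt(274/(pi*638*22.8)) = 0.154865 mm


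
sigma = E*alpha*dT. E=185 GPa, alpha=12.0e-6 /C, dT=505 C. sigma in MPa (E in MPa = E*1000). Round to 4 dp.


sigma = 185*1000 * 12.0e-6 * 505 = 1121.1 MPa


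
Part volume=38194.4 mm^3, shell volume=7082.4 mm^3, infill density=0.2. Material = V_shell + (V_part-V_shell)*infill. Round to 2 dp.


V_infill = (38194.4 - 7082.4) * 0.2 = 6222.4
V_total = 7082.4 + 6222.4 = 13304.8 mm^3


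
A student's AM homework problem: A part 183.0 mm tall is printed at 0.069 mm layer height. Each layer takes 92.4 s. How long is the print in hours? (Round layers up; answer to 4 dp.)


Layers = ceil(183.0/0.069) = 2653
t = 2653 * 92.4 / 3600 = 68.0937 hrs


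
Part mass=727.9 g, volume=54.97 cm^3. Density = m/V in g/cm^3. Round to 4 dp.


rho = 727.9 / 54.97 = 13.2418 g/cm^3


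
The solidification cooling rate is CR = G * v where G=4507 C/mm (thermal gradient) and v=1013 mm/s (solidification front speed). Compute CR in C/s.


CR = 4507 * 1013 = 4565591 C/s


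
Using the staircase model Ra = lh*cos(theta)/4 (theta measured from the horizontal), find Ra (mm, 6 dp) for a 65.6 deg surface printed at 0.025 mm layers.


Ra = 0.025 * cos(65.6) / 4 = 0.002582 mm


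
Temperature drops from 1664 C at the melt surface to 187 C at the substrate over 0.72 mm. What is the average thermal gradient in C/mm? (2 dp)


G = (1664-187)/0.72 = 2051.39 C/mm


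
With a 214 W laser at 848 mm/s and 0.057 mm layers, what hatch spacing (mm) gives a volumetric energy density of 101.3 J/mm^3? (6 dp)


h = 214 / (101.3*848*0.057) = 0.043705 mm


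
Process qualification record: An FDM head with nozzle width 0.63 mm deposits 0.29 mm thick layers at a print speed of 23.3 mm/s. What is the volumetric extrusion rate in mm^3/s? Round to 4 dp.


Rate = 0.63 * 0.29 * 23.3 = 4.2569 mm^3/s


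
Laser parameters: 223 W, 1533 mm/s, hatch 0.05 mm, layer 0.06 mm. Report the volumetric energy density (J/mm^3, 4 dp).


E = 223 / (1533*0.05*0.06) = 48.4888 J/mm^3


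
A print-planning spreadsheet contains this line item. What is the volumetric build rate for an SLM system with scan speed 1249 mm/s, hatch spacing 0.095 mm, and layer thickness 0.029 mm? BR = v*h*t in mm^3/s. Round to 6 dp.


Rate = 1249 * 0.095 * 0.029 = 3.440995 mm^3/s


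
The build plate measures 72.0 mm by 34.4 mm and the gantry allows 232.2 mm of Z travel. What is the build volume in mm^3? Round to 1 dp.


V = 72.0 * 34.4 * 232.2 = 575113.0 mm^3


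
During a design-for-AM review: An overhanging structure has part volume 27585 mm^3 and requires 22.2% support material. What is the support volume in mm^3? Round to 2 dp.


V_support = 27585 * 0.222 = 6123.87 mm^3


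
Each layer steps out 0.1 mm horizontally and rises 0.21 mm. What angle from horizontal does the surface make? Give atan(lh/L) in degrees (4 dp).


angle = atan(0.21/0.1) = 64.5367 degrees


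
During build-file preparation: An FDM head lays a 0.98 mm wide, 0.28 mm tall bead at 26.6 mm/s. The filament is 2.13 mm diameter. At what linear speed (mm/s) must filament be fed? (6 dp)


Q = 0.98 * 0.28 * 26.6 = 7.29904 mm^3/s
A_fil = pi*(2.13/2)^2 = 3.56327293 mm^2
v_feed = 7.29904 / 3.56327293 = 2.048409 mm/s


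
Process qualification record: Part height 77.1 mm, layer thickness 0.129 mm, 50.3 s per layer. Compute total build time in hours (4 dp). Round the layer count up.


Layers = ceil(77.1/0.129) = 598
t = 598 * 50.3 / 3600 = 8.3554 hrs


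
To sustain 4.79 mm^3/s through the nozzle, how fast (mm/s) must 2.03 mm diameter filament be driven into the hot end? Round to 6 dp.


A = pi*(2.03/2)^2 = 3.236547
v = 4.79 / 3.236547 = 1.479972 mm/s


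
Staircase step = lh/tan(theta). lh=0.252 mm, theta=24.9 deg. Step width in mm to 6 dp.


step = 0.252 / tan(24.9) = 0.542888 mm


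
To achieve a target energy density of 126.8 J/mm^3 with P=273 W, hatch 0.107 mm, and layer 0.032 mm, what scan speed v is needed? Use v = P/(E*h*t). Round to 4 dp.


v = 273 / (126.8*0.107*0.032) = 628.7958 mm/s


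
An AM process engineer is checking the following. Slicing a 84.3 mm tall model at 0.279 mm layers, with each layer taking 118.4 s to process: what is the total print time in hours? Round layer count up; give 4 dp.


Layers = ceil(84.3/0.279) = 303
t = 303 * 118.4 / 3600 = 9.9653 hrs


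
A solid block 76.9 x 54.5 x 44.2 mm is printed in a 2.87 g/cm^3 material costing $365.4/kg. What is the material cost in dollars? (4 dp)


V = 76.9 * 54.5 * 44.2 = 185244.41 mm^3 = 185.24441 cm^3
Mass = 185.24441 * 2.87 / 1000 = 0.53165146 kg
Cost = 0.53165146 * 365.4 = 194.2654 $


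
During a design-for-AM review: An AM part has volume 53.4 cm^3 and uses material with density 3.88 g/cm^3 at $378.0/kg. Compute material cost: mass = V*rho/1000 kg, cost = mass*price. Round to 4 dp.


Mass = 53.4*3.88/1000 = 0.207192 kg
Cost = 0.207192 * 378.0 = 78.3186 $


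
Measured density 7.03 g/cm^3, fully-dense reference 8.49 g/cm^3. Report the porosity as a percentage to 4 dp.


Porosity = (1-7.03/8.49)*100 = 17.1967 %


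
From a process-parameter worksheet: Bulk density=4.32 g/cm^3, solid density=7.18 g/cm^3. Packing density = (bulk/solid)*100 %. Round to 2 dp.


Packing = (4.32/7.18)*100 = 60.17 %


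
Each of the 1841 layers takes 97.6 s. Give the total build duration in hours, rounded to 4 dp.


t = 1841 * 97.6 / 3600 = 49.9116 hrs


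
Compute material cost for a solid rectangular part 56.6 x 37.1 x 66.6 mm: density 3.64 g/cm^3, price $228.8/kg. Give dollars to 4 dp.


V = 56.6 * 37.1 * 66.6 = 139850.676 mm^3 = 139.850676 cm^3
Mass = 139.850676 * 3.64 / 1000 = 0.50905646 kg
Cost = 0.50905646 * 228.8 = 116.4721 $


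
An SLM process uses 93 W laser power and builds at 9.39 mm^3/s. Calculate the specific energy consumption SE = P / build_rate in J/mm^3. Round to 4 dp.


SE = 93 / 9.39 = 9.9042 J/mm^3


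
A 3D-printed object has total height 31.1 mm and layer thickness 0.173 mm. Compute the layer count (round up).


Layers = ceil(31.1/0.173) = 180


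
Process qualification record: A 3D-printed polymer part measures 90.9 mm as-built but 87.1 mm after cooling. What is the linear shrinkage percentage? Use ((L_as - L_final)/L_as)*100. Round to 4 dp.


Shrinkage = ((90.9-87.1)/90.9)*100 = 4.1804 %


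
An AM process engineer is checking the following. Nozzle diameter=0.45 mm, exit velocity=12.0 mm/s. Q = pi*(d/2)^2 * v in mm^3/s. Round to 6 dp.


A = pi*(0.45/2)^2 = 0.15904313 mm^2
Q = 0.15904313 * 12.0 = 1.908518 mm^3/s


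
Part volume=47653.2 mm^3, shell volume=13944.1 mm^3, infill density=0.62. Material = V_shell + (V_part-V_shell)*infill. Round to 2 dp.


V_infill = (47653.2 - 13944.1) * 0.62 = 20899.64
V_total = 13944.1 + 20899.64 = 34843.74 mm^3


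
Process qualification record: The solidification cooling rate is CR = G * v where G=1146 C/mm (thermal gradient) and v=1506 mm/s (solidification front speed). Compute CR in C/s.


CR = 1146 * 1506 = 1725876 C/s


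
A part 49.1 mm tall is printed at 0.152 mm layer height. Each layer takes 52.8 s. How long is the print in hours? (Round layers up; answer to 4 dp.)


Layers = ceil(49.1/0.152) = 324
t = 324 * 52.8 / 3600 = 4.752 hrs


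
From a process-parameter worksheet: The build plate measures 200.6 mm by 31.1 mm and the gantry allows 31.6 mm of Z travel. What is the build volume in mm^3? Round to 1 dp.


V = 200.6 * 31.1 * 31.6 = 197141.7 mm^3


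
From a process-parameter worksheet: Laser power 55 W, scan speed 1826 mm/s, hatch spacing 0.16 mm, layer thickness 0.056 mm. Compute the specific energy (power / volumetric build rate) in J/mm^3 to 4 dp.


Build rate = 1826 * 0.16 * 0.056 = 16.36096 mm^3/s
SE = 55 / 16.36096 = 3.3617 J/mm^3


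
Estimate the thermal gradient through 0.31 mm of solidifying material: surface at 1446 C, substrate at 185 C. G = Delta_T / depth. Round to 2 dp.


G = (1446-185)/0.31 = 4067.74 C/mm


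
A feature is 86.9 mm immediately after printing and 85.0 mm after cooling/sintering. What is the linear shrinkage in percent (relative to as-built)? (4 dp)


Shrinkage = ((86.9-85.0)/86.9)*100 = 2.1864 %


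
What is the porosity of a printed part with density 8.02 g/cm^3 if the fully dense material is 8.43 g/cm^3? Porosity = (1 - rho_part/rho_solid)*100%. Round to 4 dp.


Porosity = (1-8.02/8.43)*100 = 4.8636 %


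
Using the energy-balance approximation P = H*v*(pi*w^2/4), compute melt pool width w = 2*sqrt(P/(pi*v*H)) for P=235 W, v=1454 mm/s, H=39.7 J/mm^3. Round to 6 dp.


w = 2*sqrt(235/(pi*1454*39.7)) = 0.071997 mm


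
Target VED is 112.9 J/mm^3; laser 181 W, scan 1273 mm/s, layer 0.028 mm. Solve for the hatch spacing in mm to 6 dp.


h = 181 / (112.9*1273*0.028) = 0.044978 mm


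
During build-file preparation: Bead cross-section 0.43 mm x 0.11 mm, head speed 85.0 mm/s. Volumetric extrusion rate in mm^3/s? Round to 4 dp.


Rate = 0.43 * 0.11 * 85.0 = 4.0205 mm^3/s


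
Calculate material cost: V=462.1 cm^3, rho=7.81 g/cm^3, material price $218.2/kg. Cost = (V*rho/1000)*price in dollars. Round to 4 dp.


Mass = 462.1*7.81/1000 = 3.609001 kg
Cost = 3.609001 * 218.2 = 787.484 $


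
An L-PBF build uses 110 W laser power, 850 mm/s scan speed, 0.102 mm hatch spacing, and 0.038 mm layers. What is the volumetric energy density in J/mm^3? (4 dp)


E = 110 / (850*0.102*0.038) = 33.388 J/mm^3


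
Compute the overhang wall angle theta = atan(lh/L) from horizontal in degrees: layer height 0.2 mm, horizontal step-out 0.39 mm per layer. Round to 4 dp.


angle = atan(0.2/0.39) = 27.1497 degrees


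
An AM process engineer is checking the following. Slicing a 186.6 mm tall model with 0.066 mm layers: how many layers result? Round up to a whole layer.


Layers = ceil(186.6/0.066) = 2828


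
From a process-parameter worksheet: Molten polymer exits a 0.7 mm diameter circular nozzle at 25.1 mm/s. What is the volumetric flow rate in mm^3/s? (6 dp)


A = pi*(0.7/2)^2 = 0.3848451 mm^2
Q = 0.3848451 * 25.1 = 9.659612 mm^3/s


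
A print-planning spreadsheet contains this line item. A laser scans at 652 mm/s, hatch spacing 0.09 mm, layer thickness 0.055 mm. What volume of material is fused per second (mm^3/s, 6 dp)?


Rate = 652 * 0.09 * 0.055 = 3.2274 mm^3/s


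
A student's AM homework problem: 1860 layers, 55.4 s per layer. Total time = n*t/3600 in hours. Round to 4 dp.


t = 1860 * 55.4 / 3600 = 28.6233 hrs


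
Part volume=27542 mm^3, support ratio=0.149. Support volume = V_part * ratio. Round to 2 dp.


V_support = 27542 * 0.149 = 4103.76 mm^3


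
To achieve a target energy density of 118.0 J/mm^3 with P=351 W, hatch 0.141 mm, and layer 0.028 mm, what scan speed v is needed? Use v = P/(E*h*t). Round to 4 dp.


v = 351 / (118.0*0.141*0.028) = 753.4388 mm/s


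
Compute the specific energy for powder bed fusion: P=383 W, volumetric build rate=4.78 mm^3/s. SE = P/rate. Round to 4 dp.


SE = 383 / 4.78 = 80.1255 J/mm^3


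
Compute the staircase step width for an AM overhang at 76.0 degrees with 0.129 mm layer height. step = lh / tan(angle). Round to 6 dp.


step = 0.129 / tan(76.0) = 0.032163 mm


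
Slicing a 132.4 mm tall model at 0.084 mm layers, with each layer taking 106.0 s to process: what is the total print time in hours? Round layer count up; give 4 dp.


Layers = ceil(132.4/0.084) = 1577
t = 1577 * 106.0 / 3600 = 46.4339 hrs


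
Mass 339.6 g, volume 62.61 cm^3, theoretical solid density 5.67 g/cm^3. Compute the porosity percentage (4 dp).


rho_part = 339.6 / 62.61 = 5.42405367 g/cm^3
Porosity = (1 - 5.42405367/5.67)*100 = 4.3377 %


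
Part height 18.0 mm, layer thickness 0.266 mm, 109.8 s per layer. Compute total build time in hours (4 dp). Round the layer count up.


Layers = ceil(18.0/0.266) = 68
t = 68 * 109.8 / 3600 = 2.074 hrs


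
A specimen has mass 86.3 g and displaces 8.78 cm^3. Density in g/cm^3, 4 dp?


rho = 86.3 / 8.78 = 9.8292 g/cm^3


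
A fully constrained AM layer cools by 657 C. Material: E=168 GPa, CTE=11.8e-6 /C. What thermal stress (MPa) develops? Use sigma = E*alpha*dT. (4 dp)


sigma = 168*1000 * 11.8e-6 * 657 = 1302.4368 MPa


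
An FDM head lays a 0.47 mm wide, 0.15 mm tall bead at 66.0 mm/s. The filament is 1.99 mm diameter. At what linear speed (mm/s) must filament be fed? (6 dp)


Q = 0.47 * 0.15 * 66.0 = 4.653 mm^3/s
A_fil = pi*(1.99/2)^2 = 3.11025527 mm^2
v_feed = 4.653 / 3.11025527 = 1.496019 mm/s


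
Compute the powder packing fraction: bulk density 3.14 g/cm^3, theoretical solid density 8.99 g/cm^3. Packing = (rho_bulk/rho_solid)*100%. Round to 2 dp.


Packing = (3.14/8.99)*100 = 34.93 %


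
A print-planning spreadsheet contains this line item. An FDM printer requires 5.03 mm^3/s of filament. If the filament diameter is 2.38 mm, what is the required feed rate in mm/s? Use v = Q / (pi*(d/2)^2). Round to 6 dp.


A = pi*(2.38/2)^2 = 4.448809
v = 5.03 / 4.448809 = 1.13064 mm/s


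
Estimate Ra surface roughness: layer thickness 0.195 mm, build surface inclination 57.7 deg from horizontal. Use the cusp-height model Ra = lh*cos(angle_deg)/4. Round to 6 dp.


Ra = 0.195 * cos(57.7) / 4 = 0.02605 mm


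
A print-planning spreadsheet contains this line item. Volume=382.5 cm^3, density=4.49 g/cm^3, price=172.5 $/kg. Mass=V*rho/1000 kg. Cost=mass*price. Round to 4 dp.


Mass = 382.5*4.49/1000 = 1.717425 kg
Cost = 1.717425 * 172.5 = 296.2558 $


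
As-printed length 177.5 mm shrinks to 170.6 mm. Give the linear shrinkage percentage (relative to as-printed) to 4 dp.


Shrinkage = ((177.5-170.6)/177.5)*100 = 3.8873 %


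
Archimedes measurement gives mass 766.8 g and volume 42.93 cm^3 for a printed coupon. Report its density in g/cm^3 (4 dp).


rho = 766.8 / 42.93 = 17.8616 g/cm^3


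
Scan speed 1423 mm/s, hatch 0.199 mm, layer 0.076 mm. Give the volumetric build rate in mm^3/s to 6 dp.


Rate = 1423 * 0.199 * 0.076 = 21.521452 mm^3/s


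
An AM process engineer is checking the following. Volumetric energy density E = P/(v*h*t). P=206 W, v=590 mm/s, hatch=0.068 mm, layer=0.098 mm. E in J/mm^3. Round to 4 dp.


E = 206 / (590*0.068*0.098) = 52.3938 J/mm^3


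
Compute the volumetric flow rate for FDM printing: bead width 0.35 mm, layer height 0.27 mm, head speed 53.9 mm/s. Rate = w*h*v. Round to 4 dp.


Rate = 0.35 * 0.27 * 53.9 = 5.0936 mm^3/s


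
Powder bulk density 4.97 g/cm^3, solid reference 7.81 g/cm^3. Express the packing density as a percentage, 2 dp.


Packing = (4.97/7.81)*100 = 63.64 %


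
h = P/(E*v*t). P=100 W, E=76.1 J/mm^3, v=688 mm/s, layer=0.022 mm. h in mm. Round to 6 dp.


h = 100 / (76.1*688*0.022) = 0.086817 mm


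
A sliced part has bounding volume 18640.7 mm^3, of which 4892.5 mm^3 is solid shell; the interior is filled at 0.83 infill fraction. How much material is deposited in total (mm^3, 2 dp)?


V_infill = (18640.7 - 4892.5) * 0.83 = 11411.01
V_total = 4892.5 + 11411.01 = 16303.51 mm^3


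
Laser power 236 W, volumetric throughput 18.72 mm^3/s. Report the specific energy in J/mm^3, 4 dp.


SE = 236 / 18.72 = 12.6068 J/mm^3


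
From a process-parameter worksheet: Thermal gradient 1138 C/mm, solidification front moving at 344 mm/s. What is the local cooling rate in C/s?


CR = 1138 * 344 = 391472 C/s


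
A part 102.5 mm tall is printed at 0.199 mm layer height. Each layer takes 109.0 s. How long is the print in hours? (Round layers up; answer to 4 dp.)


Layers = ceil(102.5/0.199) = 516
t = 516 * 109.0 / 3600 = 15.6233 hrs


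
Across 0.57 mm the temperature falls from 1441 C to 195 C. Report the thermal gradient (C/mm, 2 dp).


G = (1441-195)/0.57 = 2185.96 C/mm


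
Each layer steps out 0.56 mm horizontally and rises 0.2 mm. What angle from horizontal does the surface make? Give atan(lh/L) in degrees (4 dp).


angle = atan(0.2/0.56) = 19.6538 degrees


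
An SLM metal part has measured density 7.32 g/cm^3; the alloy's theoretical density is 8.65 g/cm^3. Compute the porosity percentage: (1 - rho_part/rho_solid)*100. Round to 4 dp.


Porosity = (1-7.32/8.65)*100 = 15.3757 %


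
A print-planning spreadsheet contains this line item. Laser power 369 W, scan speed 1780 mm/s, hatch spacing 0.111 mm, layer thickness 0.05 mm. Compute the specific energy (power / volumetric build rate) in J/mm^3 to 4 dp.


Build rate = 1780 * 0.111 * 0.05 = 9.879 mm^3/s
SE = 369 / 9.879 = 37.352 J/mm^3


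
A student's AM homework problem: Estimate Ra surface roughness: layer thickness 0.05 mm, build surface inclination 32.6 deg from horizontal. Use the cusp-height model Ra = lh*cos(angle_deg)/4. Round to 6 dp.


Ra = 0.05 * cos(32.6) / 4 = 0.010531 mm


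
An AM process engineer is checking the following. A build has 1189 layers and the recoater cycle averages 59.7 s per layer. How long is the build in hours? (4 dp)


t = 1189 * 59.7 / 3600 = 19.7176 hrs


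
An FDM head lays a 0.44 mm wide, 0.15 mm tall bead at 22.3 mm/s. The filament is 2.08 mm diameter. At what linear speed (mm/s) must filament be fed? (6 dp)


Q = 0.44 * 0.15 * 22.3 = 1.4718 mm^3/s
A_fil = pi*(2.08/2)^2 = 3.39794661 mm^2
v_feed = 1.4718 / 3.39794661 = 0.433144 mm/s


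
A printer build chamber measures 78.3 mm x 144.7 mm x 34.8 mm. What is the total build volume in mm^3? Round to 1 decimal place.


V = 78.3 * 144.7 * 34.8 = 394284.3 mm^3


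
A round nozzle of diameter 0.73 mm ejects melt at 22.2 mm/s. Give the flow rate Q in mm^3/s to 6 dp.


A = pi*(0.73/2)^2 = 0.41853868 mm^2
Q = 0.41853868 * 22.2 = 9.291559 mm^3/s


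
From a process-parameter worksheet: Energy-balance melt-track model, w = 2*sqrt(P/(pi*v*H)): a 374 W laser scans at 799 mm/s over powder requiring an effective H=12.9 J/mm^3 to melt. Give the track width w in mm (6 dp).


w = 2*sqrt(374/(pi*799*12.9)) = 0.214943 mm


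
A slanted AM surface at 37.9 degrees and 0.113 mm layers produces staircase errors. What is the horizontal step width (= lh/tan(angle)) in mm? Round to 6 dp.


step = 0.113 / tan(37.9) = 0.145155 mm


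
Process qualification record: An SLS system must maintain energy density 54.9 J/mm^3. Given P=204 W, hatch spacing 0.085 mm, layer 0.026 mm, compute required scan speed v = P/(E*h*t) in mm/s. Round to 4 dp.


v = 204 / (54.9*0.085*0.026) = 1681.3787 mm/s


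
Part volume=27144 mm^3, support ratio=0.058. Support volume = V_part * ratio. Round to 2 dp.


V_support = 27144 * 0.058 = 1574.35 mm^3


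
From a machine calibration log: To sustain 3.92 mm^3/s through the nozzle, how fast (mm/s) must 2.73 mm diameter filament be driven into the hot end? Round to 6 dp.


A = pi*(2.73/2)^2 = 5.853494
v = 3.92 / 5.853494 = 0.669685 mm/s


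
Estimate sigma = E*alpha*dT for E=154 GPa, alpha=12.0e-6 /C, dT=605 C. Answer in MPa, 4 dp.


sigma = 154*1000 * 12.0e-6 * 605 = 1118.04 MPa


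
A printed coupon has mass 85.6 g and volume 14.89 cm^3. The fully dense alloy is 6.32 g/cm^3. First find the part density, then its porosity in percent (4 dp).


rho_part = 85.6 / 14.89 = 5.74882471 g/cm^3
Porosity = (1 - 5.74882471/6.32)*100 = 9.0376 %


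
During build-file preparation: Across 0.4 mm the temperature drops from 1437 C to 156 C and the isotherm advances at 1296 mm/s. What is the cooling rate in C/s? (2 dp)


G = (1437-156)/0.4 = 3202.5 C/mm
CR = 3202.5 * 1296 = 4150440.0 C/s


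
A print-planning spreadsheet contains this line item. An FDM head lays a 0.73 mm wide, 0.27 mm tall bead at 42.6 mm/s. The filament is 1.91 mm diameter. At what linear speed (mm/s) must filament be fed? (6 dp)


Q = 0.73 * 0.27 * 42.6 = 8.39646 mm^3/s
A_fil = pi*(1.91/2)^2 = 2.86521104 mm^2
v_feed = 8.39646 / 2.86521104 = 2.930486 mm/s


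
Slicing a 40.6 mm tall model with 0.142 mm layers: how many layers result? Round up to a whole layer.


Layers = ceil(40.6/0.142) = 286


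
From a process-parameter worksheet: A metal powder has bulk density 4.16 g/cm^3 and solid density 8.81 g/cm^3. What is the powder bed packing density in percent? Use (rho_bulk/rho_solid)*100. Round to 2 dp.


Packing = (4.16/8.81)*100 = 47.22 %


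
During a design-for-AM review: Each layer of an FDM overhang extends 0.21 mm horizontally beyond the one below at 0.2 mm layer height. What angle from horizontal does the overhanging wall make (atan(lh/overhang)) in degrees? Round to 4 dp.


angle = atan(0.2/0.21) = 43.6028 degrees


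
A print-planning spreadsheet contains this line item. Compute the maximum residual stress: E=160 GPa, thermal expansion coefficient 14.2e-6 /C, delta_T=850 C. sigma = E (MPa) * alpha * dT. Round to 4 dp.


sigma = 160*1000 * 14.2e-6 * 850 = 1931.2 MPa


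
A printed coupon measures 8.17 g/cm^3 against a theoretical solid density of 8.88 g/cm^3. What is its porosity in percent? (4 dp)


Porosity = (1-8.17/8.88)*100 = 7.9955 %


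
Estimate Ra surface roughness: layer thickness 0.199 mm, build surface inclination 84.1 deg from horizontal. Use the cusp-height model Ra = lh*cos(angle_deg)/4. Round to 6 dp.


Ra = 0.199 * cos(84.1) / 4 = 0.005114 mm


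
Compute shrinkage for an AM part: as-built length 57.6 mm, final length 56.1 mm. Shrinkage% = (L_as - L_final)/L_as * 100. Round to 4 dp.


Shrinkage = ((57.6-56.1)/57.6)*100 = 2.6042 %


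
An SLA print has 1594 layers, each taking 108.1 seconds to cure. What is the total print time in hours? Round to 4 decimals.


t = 1594 * 108.1 / 3600 = 47.8643 hrs


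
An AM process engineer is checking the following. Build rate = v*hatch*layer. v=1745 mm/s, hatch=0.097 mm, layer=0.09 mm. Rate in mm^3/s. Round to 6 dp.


Rate = 1745 * 0.097 * 0.09 = 15.23385 mm^3/s


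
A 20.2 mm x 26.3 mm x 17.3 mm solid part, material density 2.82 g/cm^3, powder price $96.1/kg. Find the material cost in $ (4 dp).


V = 20.2 * 26.3 * 17.3 = 9190.798 mm^3 = 9.190798 cm^3
Mass = 9.190798 * 2.82 / 1000 = 0.02591805 kg
Cost = 0.02591805 * 96.1 = 2.4907 $


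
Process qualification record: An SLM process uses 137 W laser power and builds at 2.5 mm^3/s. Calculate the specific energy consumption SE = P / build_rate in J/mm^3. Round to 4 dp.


SE = 137 / 2.5 = 54.8 J/mm^3


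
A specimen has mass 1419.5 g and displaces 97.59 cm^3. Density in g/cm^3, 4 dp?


rho = 1419.5 / 97.59 = 14.5455 g/cm^3


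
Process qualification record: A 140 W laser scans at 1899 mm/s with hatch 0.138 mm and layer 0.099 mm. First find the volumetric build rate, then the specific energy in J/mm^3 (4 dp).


Build rate = 1899 * 0.138 * 0.099 = 25.944138 mm^3/s
SE = 140 / 25.944138 = 5.3962 J/mm^3


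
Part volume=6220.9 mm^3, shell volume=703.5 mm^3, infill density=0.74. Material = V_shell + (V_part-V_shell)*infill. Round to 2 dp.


V_infill = (6220.9 - 703.5) * 0.74 = 4082.88
V_total = 703.5 + 4082.88 = 4786.38 mm^3


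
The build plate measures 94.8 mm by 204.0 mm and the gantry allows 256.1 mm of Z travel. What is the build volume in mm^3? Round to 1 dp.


V = 94.8 * 204.0 * 256.1 = 4952769.1 mm^3


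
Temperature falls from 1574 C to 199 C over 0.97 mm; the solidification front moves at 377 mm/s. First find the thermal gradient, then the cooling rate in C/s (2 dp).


G = (1574-199)/0.97 = 1417.5257732 C/mm
CR = 1417.5257732 * 377 = 534407.22 C/s


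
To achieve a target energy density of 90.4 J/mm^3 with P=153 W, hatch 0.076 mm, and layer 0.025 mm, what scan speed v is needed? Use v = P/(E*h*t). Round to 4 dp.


v = 153 / (90.4*0.076*0.025) = 890.7778 mm/s


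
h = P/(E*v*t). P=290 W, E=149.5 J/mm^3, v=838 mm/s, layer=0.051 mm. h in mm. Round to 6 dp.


h = 290 / (149.5*838*0.051) = 0.045388 mm


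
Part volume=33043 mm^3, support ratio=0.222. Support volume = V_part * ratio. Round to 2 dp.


V_support = 33043 * 0.222 = 7335.55 mm^3


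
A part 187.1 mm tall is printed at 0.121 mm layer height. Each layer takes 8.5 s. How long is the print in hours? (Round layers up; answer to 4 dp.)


Layers = ceil(187.1/0.121) = 1547
t = 1547 * 8.5 / 3600 = 3.6526 hrs
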